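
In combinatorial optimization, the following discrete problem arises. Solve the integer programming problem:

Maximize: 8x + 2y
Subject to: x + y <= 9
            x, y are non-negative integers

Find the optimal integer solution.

Objective: 8x + 2y, constraint: x + y <= 9
Coefficient of x is 8 >= coefficient of y is 2, so allocate the entire budget to x.
Optimal: x = 9, y = 0, value = 72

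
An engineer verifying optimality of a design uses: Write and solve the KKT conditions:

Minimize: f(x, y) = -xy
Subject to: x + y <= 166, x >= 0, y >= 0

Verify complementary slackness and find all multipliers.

Problem: min -xy s.t. x + y <= 166 (multiplier lambda), x >= 0 (mu_x), y >= 0 (mu_y)
KKT stationarity: -y + lambda - mu_x = 0, -x + lambda - mu_y = 0, with lambda, mu_x, mu_y >= 0
Complementary slackness: lambda*(x + y - 166) = 0, mu_x*x = 0, mu_y*y = 0
If lambda = 0: y = -mu_x <= 0 and x = -mu_y <= 0 force x = y = 0 with f = 0; but x = y = 83 is feasible with f = -6889 < 0, so this is not the minimum. Hence lambda > 0 and x + y = 166.
Try x > 0, y > 0 (so mu_x = mu_y = 0): y = lambda, x = lambda => x = y = lambda
x + y = 166 => 2*lambda = 166 => lambda = 83
x* = y* = 83 > 0, consistent with mu_x = mu_y = 0.
(Any feasible point with x = 0 or y = 0 has f = 0 > -6889, so the minimum is not on those boundaries.)
min(-xy) = -6889 (i.e. max xy = 6889)
Multipliers: lambda = 83, mu_x = 0, mu_y = 0
Complementary slackness: lambda*(x + y - 166) = 83*(83 + 83 - 166) = 0, mu_x*x = 0*83 = 0, mu_y*y = 0*83 = 0. Satisfied.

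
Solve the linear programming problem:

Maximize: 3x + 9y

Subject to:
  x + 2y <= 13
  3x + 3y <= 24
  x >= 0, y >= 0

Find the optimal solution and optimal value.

Feasible vertices: (0, 0), (0, 13/2), (3, 5), (8, 0)
Objective 3x + 9y at each:
  (0, 0): 0
  (0, 13/2): 117/2
  (3, 5): 54
  (8, 0): 24
Maximum is 117/2 at (0, 13/2).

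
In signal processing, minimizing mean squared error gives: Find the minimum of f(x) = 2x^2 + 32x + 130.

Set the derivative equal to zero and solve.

f(x) = 2x^2 + 32x + 130
f'(x) = 4x + (32) = 0
x = -32/4 = -8
f(-8) = 2
Since f''(x) = 4 > 0, this is a minimum.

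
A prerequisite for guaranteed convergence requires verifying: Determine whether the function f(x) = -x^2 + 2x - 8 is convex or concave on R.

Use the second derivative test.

f(x) = -x^2 + 2x - 8
f'(x) = -2x + 2
f''(x) = -2
Since f''(x) = -2 < 0 for all x, f is concave on R.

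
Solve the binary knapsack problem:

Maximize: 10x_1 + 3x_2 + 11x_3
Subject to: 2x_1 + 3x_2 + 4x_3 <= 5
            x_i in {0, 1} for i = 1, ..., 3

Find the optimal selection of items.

Items: item 1 (v=10, w=2), item 2 (v=3, w=3), item 3 (v=11, w=4)
Capacity: 5
Checking all 8 subsets (w = total weight, v = total value):
  {}: w = 0, v = 0
  {1}: w = 2, v = 10
  {2}: w = 3, v = 3
  {3}: w = 4, v = 11
  {1, 2}: w = 5, v = 13
  {1, 3}: w = 6 > 5, infeasible
  {2, 3}: w = 7 > 5, infeasible
  {1, 2, 3}: w = 9 > 5, infeasible
Best feasible subset: items [1, 2]
Total weight: 5 <= 5, total value: 13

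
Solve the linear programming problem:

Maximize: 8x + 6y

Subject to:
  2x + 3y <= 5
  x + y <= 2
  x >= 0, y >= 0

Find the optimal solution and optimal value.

Feasible vertices: (0, 0), (0, 5/3), (1, 1), (2, 0)
Objective 8x + 6y at each:
  (0, 0): 0
  (0, 5/3): 10
  (1, 1): 14
  (2, 0): 16
Maximum is 16 at (2, 0).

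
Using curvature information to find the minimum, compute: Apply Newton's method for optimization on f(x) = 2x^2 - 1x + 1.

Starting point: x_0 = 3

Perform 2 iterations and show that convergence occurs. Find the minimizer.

f(x) = 2x^2 - 1x + 1, f'(x) = 4x + (-1), f''(x) = 4
Step 1: f'(3) = 11, x_1 = 3 - 11/4 = 1/4
Step 2: f'(1/4) = 0, x_2 = 1/4 (converged)
Newton's method converges in 1 step for quadratics.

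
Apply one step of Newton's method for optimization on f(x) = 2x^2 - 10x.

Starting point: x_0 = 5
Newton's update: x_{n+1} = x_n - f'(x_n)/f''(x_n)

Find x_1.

f(x) = 2x^2 - 10x
f'(x) = 4x + (-10), f''(x) = 4
Newton step: x_1 = x_0 - f'(x_0)/f''(x_0)
f'(5) = 10
x_1 = 5 - 10/4 = 5/2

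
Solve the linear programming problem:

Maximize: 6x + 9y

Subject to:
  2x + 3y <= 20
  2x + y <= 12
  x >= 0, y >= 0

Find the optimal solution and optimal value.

Feasible vertices: (0, 0), (0, 20/3), (4, 4), (6, 0)
Objective 6x + 9y at each:
  (0, 0): 0
  (0, 20/3): 60
  (4, 4): 60
  (6, 0): 36
Maximum is 60 at (0, 20/3).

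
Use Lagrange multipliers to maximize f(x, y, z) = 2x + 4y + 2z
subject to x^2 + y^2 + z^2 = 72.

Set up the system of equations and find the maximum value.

Lagrange conditions: 2 = 2*lambda*x, 4 = 2*lambda*y, 2 = 2*lambda*z
So x:2 = y:4 = z:2, i.e. x = 2t, y = 4t, z = 2t
Constraint: t^2*(2^2 + 4^2 + 2^2) = 72
  t^2 * 24 = 72  =>  t = sqrt(3)
Maximum = 2*2t + 4*4t + 2*2t = 24*sqrt(3) = sqrt(1728)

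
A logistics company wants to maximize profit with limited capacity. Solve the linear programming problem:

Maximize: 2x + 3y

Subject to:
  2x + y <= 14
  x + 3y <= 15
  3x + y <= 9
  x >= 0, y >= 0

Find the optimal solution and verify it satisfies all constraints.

Feasible vertices: (0, 0), (0, 5), (3/2, 9/2), (3, 0)
Objective 2x + 3y at each vertex:
  (0, 0): 0
  (0, 5): 15
  (3/2, 9/2): 33/2
  (3, 0): 6
Maximum is 33/2 at (3/2, 9/2).
Verify constraints at (x, y) = (3/2, 9/2):
  2*(3/2) + 1*(9/2) = 15/2 <= 14
  1*(3/2) + 3*(9/2) = 15 <= 15 (active)
  3*(3/2) + 1*(9/2) = 9 <= 9 (active)
  x = 3/2 >= 0, y = 9/2 >= 0. All constraints satisfied.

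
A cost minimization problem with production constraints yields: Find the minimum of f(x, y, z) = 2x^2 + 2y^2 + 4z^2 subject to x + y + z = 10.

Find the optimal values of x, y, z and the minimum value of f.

Using Lagrange multipliers on f = 2x^2 + 2y^2 + 4z^2 with constraint x + y + z = 10:
Conditions: 2*2*x = lambda, 2*2*y = lambda, 2*4*z = lambda
So x = lambda/4, y = lambda/4, z = lambda/8
Substituting into constraint: lambda * (5/8) = 10
lambda = 16
x = 4, y = 4, z = 2
Minimum value = 80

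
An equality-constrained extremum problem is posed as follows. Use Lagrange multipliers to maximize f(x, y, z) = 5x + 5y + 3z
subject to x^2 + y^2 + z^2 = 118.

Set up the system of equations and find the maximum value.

Lagrange conditions: 5 = 2*lambda*x, 5 = 2*lambda*y, 3 = 2*lambda*z
So x:5 = y:5 = z:3, i.e. x = 5t, y = 5t, z = 3t
Constraint: t^2*(5^2 + 5^2 + 3^2) = 118
  t^2 * 59 = 118  =>  t = sqrt(2)
Maximum = 5*5t + 5*5t + 3*3t = 59*sqrt(2) = sqrt(6962)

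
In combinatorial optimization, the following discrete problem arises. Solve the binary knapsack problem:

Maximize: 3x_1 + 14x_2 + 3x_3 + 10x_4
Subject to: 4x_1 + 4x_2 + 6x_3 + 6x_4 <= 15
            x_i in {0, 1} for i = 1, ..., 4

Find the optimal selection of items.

Items: item 1 (v=3, w=4), item 2 (v=14, w=4), item 3 (v=3, w=6), item 4 (v=10, w=6)
Capacity: 15
Checking all 16 subsets (w = total weight, v = total value):
  {}: w = 0, v = 0
  {1}: w = 4, v = 3
  {2}: w = 4, v = 14
  {3}: w = 6, v = 3
  {4}: w = 6, v = 10
  {1, 2}: w = 8, v = 17
  {1, 3}: w = 10, v = 6
  {1, 4}: w = 10, v = 13
  {2, 3}: w = 10, v = 17
  {2, 4}: w = 10, v = 24
  {3, 4}: w = 12, v = 13
  {1, 2, 3}: w = 14, v = 20
  {1, 2, 4}: w = 14, v = 27
  {1, 3, 4}: w = 16 > 15, infeasible
  {2, 3, 4}: w = 16 > 15, infeasible
  {1, 2, 3, 4}: w = 20 > 15, infeasible
Best feasible subset: items [1, 2, 4]
Total weight: 14 <= 15, total value: 27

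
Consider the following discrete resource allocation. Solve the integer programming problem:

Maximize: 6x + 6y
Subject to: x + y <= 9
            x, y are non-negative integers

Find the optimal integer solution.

Objective: 6x + 6y, constraint: x + y <= 9
Coefficient of x is 6 >= coefficient of y is 6, so allocate the entire budget to x.
Optimal: x = 9, y = 0, value = 54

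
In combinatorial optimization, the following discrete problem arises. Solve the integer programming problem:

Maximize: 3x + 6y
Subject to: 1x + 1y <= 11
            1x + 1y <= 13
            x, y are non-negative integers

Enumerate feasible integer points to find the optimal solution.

Constraint 1: 1x + 1y <= 11
Constraint 2: 1x + 1y <= 13
Feasible x range (need y >= 0): 0 <= x <= min(11/1, 13/1) => x in {0, ..., 11}.
Enumerate feasible integer points row by row (the coefficient of y is 6 > 0, so for each x the largest feasible y gives the best value):
  x = 0: y <= min((11 - 1*0)/1, (13 - 1*0)/1) => y in {0, ..., 11}; best 3*0 + 6*11 = 66
  x = 1: y <= min((11 - 1*1)/1, (13 - 1*1)/1) => y in {0, ..., 10}; best 3*1 + 6*10 = 63
  x = 2: y <= min((11 - 1*2)/1, (13 - 1*2)/1) => y in {0, ..., 9}; best 3*2 + 6*9 = 60
  x = 3: y <= min((11 - 1*3)/1, (13 - 1*3)/1) => y in {0, ..., 8}; best 3*3 + 6*8 = 57
  x = 4: y <= min((11 - 1*4)/1, (13 - 1*4)/1) => y in {0, ..., 7}; best 3*4 + 6*7 = 54
  x = 5: y <= min((11 - 1*5)/1, (13 - 1*5)/1) => y in {0, ..., 6}; best 3*5 + 6*6 = 51
  x = 6: y <= min((11 - 1*6)/1, (13 - 1*6)/1) => y in {0, ..., 5}; best 3*6 + 6*5 = 48
  x = 7: y <= min((11 - 1*7)/1, (13 - 1*7)/1) => y in {0, ..., 4}; best 3*7 + 6*4 = 45
  x = 8: y <= min((11 - 1*8)/1, (13 - 1*8)/1) => y in {0, ..., 3}; best 3*8 + 6*3 = 42
  x = 9: y <= min((11 - 1*9)/1, (13 - 1*9)/1) => y in {0, ..., 2}; best 3*9 + 6*2 = 39
  x = 10: y <= min((11 - 1*10)/1, (13 - 1*10)/1) => y in {0, ..., 1}; best 3*10 + 6*1 = 36
  x = 11: y <= min((11 - 1*11)/1, (13 - 1*11)/1) => y in {0}; best 3*11 + 6*0 = 33
The maximum 3x + 6y = 66 is achieved at x = 0, y = 11.
Check: 1*0 + 1*11 = 11 <= 11 and 1*0 + 1*11 = 11 <= 13.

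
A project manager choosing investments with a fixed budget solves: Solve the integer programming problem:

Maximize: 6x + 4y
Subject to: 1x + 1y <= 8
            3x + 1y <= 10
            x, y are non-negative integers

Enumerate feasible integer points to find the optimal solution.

Constraint 1: 1x + 1y <= 8
Constraint 2: 3x + 1y <= 10
Feasible x range (need y >= 0): 0 <= x <= min(8/1, 10/3) => x in {0, ..., 3}.
Enumerate feasible integer points row by row (the coefficient of y is 4 > 0, so for each x the largest feasible y gives the best value):
  x = 0: y <= min((8 - 1*0)/1, (10 - 3*0)/1) => y in {0, ..., 8}; best 6*0 + 4*8 = 32
  x = 1: y <= min((8 - 1*1)/1, (10 - 3*1)/1) => y in {0, ..., 7}; best 6*1 + 4*7 = 34
  x = 2: y <= min((8 - 1*2)/1, (10 - 3*2)/1) => y in {0, ..., 4}; best 6*2 + 4*4 = 28
  x = 3: y <= min((8 - 1*3)/1, (10 - 3*3)/1) => y in {0, ..., 1}; best 6*3 + 4*1 = 22
The maximum 6x + 4y = 34 is achieved at x = 1, y = 7.
Check: 1*1 + 1*7 = 8 <= 8 and 3*1 + 1*7 = 10 <= 10.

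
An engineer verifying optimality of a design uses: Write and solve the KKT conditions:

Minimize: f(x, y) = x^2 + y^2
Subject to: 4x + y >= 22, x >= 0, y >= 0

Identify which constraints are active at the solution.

KKT conditions for min x^2 + y^2 s.t. 4x + 1y >= 22, x >= 0, y >= 0:
Stationarity: 2x = mu*4 + mu_x, 2y = mu*1 + mu_y, with mu, mu_x, mu_y >= 0
Complementary slackness: mu*(4x + y - 22) = 0, mu_x*x = 0, mu_y*y = 0
(0, 0) is infeasible (4*0 + 1*0 < 22), so if mu = 0 stationarity would force x = mu_x/2 >= 0, y = mu_y/2 >= 0 with mu_x*x = mu_y*y = 0, i.e. x = y = 0: contradiction. Hence mu > 0 and 4x + y = 22 is active.
Try x > 0, y > 0 (so mu_x = mu_y = 0): x = 4*mu/2, y = 1*mu/2
Substitute: 4*(4*mu/2) + 1*(1*mu/2) = 22
  mu*17/2 = 22 => mu = 44/17
x* = 88/17 > 0, y* = 22/17 > 0, consistent with mu_x = mu_y = 0.
f is convex and the constraints are linear, so this KKT point is the global minimum.
f* = 484/17
Active constraints: 4x + y >= 22 (holds with equality, mu = 44/17 > 0); x >= 0 and y >= 0 are inactive (mu_x = mu_y = 0).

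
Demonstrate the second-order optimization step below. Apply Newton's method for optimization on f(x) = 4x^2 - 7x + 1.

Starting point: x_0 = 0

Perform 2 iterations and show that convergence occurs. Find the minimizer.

f(x) = 4x^2 - 7x + 1, f'(x) = 8x + (-7), f''(x) = 8
Step 1: f'(0) = -7, x_1 = 0 - -7/8 = 7/8
Step 2: f'(7/8) = 0, x_2 = 7/8 (converged)
Newton's method converges in 1 step for quadratics.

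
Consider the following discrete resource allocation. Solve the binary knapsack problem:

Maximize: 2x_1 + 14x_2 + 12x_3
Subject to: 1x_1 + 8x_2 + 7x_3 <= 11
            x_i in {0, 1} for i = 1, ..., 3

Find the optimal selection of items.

Items: item 1 (v=2, w=1), item 2 (v=14, w=8), item 3 (v=12, w=7)
Capacity: 11
Checking all 8 subsets (w = total weight, v = total value):
  {}: w = 0, v = 0
  {1}: w = 1, v = 2
  {2}: w = 8, v = 14
  {3}: w = 7, v = 12
  {1, 2}: w = 9, v = 16
  {1, 3}: w = 8, v = 14
  {2, 3}: w = 15 > 11, infeasible
  {1, 2, 3}: w = 16 > 11, infeasible
Best feasible subset: items [1, 2]
Total weight: 9 <= 11, total value: 16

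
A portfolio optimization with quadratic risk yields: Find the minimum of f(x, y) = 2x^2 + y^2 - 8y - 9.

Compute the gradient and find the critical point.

f(x,y) = 2x^2 + y^2 - 8y - 9
df/dx = 4x + (0) = 0  =>  x = 0
df/dy = 2y + (-8) = 0  =>  y = 4
f(0, 4) = 2*(0)^2 + 1*(4)^2 + -8*(4) + -9 = -25
Hessian is diagonal with entries 4, 2 > 0, so this is a minimum.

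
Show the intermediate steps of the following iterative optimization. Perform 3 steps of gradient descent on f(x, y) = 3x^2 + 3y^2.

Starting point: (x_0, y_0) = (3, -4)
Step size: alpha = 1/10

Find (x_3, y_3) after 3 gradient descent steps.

f(x,y) = 3x^2 + 3y^2
grad_x = 6x + 0y, grad_y = 6y + 0x
Step 1: grad = (18, -24), (6/5, -8/5)
Step 2: grad = (36/5, -48/5), (12/25, -16/25)
Step 3: grad = (72/25, -96/25), (24/125, -32/125)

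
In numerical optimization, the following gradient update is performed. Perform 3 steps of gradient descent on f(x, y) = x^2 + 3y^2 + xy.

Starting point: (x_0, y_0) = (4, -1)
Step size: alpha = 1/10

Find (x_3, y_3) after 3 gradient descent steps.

f(x,y) = x^2 + 3y^2 + xy
grad_x = 2x + 1y, grad_y = 6y + 1x
Step 1: grad = (7, -2), (33/10, -4/5)
Step 2: grad = (29/5, -3/2), (68/25, -13/20)
Step 3: grad = (479/100, -59/50), (2241/1000, -133/250)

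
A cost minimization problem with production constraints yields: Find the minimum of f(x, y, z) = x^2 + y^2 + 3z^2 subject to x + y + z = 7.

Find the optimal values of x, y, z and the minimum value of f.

Using Lagrange multipliers on f = x^2 + y^2 + 3z^2 with constraint x + y + z = 7:
Conditions: 2*1*x = lambda, 2*1*y = lambda, 2*3*z = lambda
So x = lambda/2, y = lambda/2, z = lambda/6
Substituting into constraint: lambda * (7/6) = 7
lambda = 6
x = 3, y = 3, z = 1
Minimum value = 21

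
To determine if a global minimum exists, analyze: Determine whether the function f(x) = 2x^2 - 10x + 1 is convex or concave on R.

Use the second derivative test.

f(x) = 2x^2 - 10x + 1
f'(x) = 4x - 10
f''(x) = 4
Since f''(x) = 4 > 0 for all x, f is convex on R.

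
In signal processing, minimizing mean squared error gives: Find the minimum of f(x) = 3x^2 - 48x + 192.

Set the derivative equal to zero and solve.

f(x) = 3x^2 - 48x + 192
f'(x) = 6x + (-48) = 0
x = 48/6 = 8
f(8) = 0
Since f''(x) = 6 > 0, this is a minimum.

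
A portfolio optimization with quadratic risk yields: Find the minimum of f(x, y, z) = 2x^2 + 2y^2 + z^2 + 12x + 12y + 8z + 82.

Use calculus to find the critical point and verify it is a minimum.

f(x,y,z) = 2x^2 + 2y^2 + z^2 + 12x + 12y + 8z + 82
df/dx = 4x + (12) = 0 => x = -3
df/dy = 4y + (12) = 0 => y = -3
df/dz = 2z + (8) = 0 => z = -4
f(-3,-3,-4) = 2*(-3)^2 + 2*(-3)^2 + 1*(-4)^2 + 12*(-3) + 12*(-3) + 8*(-4) + 82 = 30
Hessian is diagonal with entries 4, 4, 2 > 0, confirmed minimum.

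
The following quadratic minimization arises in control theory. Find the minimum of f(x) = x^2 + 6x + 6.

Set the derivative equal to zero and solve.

f(x) = x^2 + 6x + 6
f'(x) = 2x + (6) = 0
x = -6/2 = -3
f(-3) = -3
Since f''(x) = 2 > 0, this is a minimum.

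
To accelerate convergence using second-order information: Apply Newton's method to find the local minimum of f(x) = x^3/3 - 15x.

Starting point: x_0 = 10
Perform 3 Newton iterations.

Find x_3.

f(x) = x^3/3 - 15x
f'(x) = x^2 - 15, f''(x) = 2x
Newton update: x_{n+1} = x_n - (x_n^2 - 15)/(2*x_n)
Step 1: x_0 = 10, f'=85, f''=20, x_1 = 23/4
Step 2: x_1 = 23/4, f'=289/16, f''=23/2, x_2 = 769/184
Step 3: x_2 = 769/184, f'=83521/33856, f''=769/92, x_3 = 1099201/282992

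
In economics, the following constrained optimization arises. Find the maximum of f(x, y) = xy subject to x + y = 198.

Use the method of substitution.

Substitute y = 198 - x into f(x,y) = xy:
g(x) = x(198 - x) = 198x - x^2
g'(x) = 198 - 2x = 0  =>  x = 99
y = 198 - 99 = 99
Maximum value = 99 * 99 = 9801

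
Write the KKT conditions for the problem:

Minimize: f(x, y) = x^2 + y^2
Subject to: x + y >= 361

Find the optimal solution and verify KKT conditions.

KKT conditions for min x^2 + y^2 s.t. x + y >= 361:
Stationarity: 2x = mu, 2y = mu
So x = y = mu/2.
Complementary slackness: mu*(x + y - 361) = 0
Primal feasibility: x + y >= 361; dual feasibility: mu >= 0
If mu = 0 then x = y = 0, but 0 + 0 < 361 is infeasible, so the constraint is active.
Constraint active: x + y = 2*(mu/2) = 361 => mu = 361
x = y = 361/2, f = 130321/2
Verify: stationarity 2*(361/2) = 361 = mu; primal 361/2 + 361/2 = 361 >= 361; dual mu = 361 >= 0; complementary slackness 361*(361 - 361) = 0. All KKT conditions hold.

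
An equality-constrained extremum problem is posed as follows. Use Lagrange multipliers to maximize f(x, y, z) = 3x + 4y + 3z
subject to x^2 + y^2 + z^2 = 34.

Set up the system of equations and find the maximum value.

Lagrange conditions: 3 = 2*lambda*x, 4 = 2*lambda*y, 3 = 2*lambda*z
So x:3 = y:4 = z:3, i.e. x = 3t, y = 4t, z = 3t
Constraint: t^2*(3^2 + 4^2 + 3^2) = 34
  t^2 * 34 = 34  =>  t = sqrt(1)
Maximum = 3*3t + 4*4t + 3*3t = 34*sqrt(1) = 34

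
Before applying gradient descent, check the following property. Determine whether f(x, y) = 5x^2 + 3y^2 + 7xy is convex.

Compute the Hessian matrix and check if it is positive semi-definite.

f(x,y) = 5x^2 + 3y^2 + 7xy
Hessian H = [[10, 7], [7, 6]]
trace(H) = 16, det(H) = 11
Eigenvalues: (16 +/- sqrt(212)) / 2 = 15.28, 0.7199
Since both eigenvalues > 0, f is convex.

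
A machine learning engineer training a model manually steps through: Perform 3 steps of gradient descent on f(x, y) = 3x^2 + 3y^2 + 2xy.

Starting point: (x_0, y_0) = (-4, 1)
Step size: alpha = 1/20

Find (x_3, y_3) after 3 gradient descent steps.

f(x,y) = 3x^2 + 3y^2 + 2xy
grad_x = 6x + 2y, grad_y = 6y + 2x
Step 1: grad = (-22, -2), (-29/10, 11/10)
Step 2: grad = (-76/5, 4/5), (-107/50, 53/50)
Step 3: grad = (-268/25, 52/25), (-401/250, 239/250)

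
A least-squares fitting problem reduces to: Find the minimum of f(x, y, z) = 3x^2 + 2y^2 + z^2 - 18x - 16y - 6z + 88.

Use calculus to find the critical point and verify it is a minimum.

f(x,y,z) = 3x^2 + 2y^2 + z^2 - 18x - 16y - 6z + 88
df/dx = 6x + (-18) = 0 => x = 3
df/dy = 4y + (-16) = 0 => y = 4
df/dz = 2z + (-6) = 0 => z = 3
f(3,4,3) = 3*(3)^2 + 2*(4)^2 + 1*(3)^2 + -18*(3) + -16*(4) + -6*(3) + 88 = 20
Hessian is diagonal with entries 6, 4, 2 > 0, confirmed minimum.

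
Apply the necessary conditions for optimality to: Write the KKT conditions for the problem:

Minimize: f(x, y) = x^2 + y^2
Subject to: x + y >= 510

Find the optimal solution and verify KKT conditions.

KKT conditions for min x^2 + y^2 s.t. x + y >= 510:
Stationarity: 2x = mu, 2y = mu
So x = y = mu/2.
Complementary slackness: mu*(x + y - 510) = 0
Primal feasibility: x + y >= 510; dual feasibility: mu >= 0
If mu = 0 then x = y = 0, but 0 + 0 < 510 is infeasible, so the constraint is active.
Constraint active: x + y = 2*(mu/2) = 510 => mu = 510
x = y = 255, f = 130050
Verify: stationarity 2*255 = 510 = mu; primal 255 + 255 = 510 >= 510; dual mu = 510 >= 0; complementary slackness 510*(510 - 510) = 0. All KKT conditions hold.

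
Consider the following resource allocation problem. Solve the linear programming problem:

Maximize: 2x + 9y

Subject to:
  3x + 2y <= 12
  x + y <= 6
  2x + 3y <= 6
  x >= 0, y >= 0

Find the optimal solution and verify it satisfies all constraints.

Feasible vertices: (0, 0), (0, 2), (3, 0)
Objective 2x + 9y at each vertex:
  (0, 0): 0
  (0, 2): 18
  (3, 0): 6
Maximum is 18 at (0, 2).
Verify constraints at (x, y) = (0, 2):
  3*0 + 2*2 = 4 <= 12
  1*0 + 1*2 = 2 <= 6
  2*0 + 3*2 = 6 <= 6 (active)
  x = 0 >= 0, y = 2 >= 0. All constraints satisfied.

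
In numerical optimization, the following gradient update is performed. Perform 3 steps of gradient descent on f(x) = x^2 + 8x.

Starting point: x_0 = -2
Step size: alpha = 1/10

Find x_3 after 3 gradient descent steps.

f(x) = x^2 + 8x, f'(x) = 2x + (8)
Step 1: f'(-2) = 4, x_1 = -2 - 1/10 * 4 = -12/5
Step 2: f'(-12/5) = 16/5, x_2 = -12/5 - 1/10 * 16/5 = -68/25
Step 3: f'(-68/25) = 64/25, x_3 = -68/25 - 1/10 * 64/25 = -372/125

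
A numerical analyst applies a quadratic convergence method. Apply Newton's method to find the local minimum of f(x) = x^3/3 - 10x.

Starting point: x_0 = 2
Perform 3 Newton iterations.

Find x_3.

f(x) = x^3/3 - 10x
f'(x) = x^2 - 10, f''(x) = 2x
Newton update: x_{n+1} = x_n - (x_n^2 - 10)/(2*x_n)
Step 1: x_0 = 2, f'=-6, f''=4, x_1 = 7/2
Step 2: x_1 = 7/2, f'=9/4, f''=7, x_2 = 89/28
Step 3: x_2 = 89/28, f'=81/784, f''=89/14, x_3 = 15761/4984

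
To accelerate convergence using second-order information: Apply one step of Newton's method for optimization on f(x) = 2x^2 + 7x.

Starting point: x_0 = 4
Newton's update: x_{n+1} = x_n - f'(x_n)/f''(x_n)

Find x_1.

f(x) = 2x^2 + 7x
f'(x) = 4x + (7), f''(x) = 4
Newton step: x_1 = x_0 - f'(x_0)/f''(x_0)
f'(4) = 23
x_1 = 4 - 23/4 = -7/4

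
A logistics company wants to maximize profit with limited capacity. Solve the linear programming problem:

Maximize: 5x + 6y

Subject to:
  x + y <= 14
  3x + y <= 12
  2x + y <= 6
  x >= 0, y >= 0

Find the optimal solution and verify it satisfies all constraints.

Feasible vertices: (0, 0), (0, 6), (3, 0)
Objective 5x + 6y at each vertex:
  (0, 0): 0
  (0, 6): 36
  (3, 0): 15
Maximum is 36 at (0, 6).
Verify constraints at (x, y) = (0, 6):
  1*0 + 1*6 = 6 <= 14
  3*0 + 1*6 = 6 <= 12
  2*0 + 1*6 = 6 <= 6 (active)
  x = 0 >= 0, y = 6 >= 0. All constraints satisfied.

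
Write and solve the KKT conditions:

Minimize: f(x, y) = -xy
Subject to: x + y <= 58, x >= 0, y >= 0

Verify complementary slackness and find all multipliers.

Problem: min -xy s.t. x + y <= 58 (multiplier lambda), x >= 0 (mu_x), y >= 0 (mu_y)
KKT stationarity: -y + lambda - mu_x = 0, -x + lambda - mu_y = 0, with lambda, mu_x, mu_y >= 0
Complementary slackness: lambda*(x + y - 58) = 0, mu_x*x = 0, mu_y*y = 0
If lambda = 0: y = -mu_x <= 0 and x = -mu_y <= 0 force x = y = 0 with f = 0; but x = y = 29 is feasible with f = -841 < 0, so this is not the minimum. Hence lambda > 0 and x + y = 58.
Try x > 0, y > 0 (so mu_x = mu_y = 0): y = lambda, x = lambda => x = y = lambda
x + y = 58 => 2*lambda = 58 => lambda = 29
x* = y* = 29 > 0, consistent with mu_x = mu_y = 0.
(Any feasible point with x = 0 or y = 0 has f = 0 > -841, so the minimum is not on those boundaries.)
min(-xy) = -841 (i.e. max xy = 841)
Multipliers: lambda = 29, mu_x = 0, mu_y = 0
Complementary slackness: lambda*(x + y - 58) = 29*(29 + 29 - 58) = 0, mu_x*x = 0*29 = 0, mu_y*y = 0*29 = 0. Satisfied.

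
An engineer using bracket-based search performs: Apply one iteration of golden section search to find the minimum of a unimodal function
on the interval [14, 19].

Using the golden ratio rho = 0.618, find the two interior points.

Golden section search on [14, 19].
Golden ratio rho = 0.618 (approx).
Interior points:
  x_1 = 14 + (1-0.618)*5 = 15.9100
  x_2 = 14 + 0.618*5 = 17.0900
Compare f(x_1) and f(x_2) to determine which subinterval to keep.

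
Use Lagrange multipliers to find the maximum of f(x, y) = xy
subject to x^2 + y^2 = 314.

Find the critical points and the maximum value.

Lagrange conditions: y = 2*lambda*x and x = 2*lambda*y
If x = 0 then y = 0, violating the constraint, so x, y != 0.
Dividing: y/x = x/y => x^2 = y^2 => y = x or y = -x
Constraint: 2x^2 = 314 => x^2 = 157 => x = +/-sqrt(157)
Critical points: (sqrt(157), sqrt(157)), (-sqrt(157), -sqrt(157)), (sqrt(157), -sqrt(157)), (-sqrt(157), sqrt(157))
  y = x:  xy = x^2 = 157  at (sqrt(157), sqrt(157)) and (-sqrt(157), -sqrt(157))
  y = -x: xy = -x^2 = -157 at (sqrt(157), -sqrt(157)) and (-sqrt(157), sqrt(157))
Maximum xy = 157 at (sqrt(157), sqrt(157)) and (-sqrt(157), -sqrt(157))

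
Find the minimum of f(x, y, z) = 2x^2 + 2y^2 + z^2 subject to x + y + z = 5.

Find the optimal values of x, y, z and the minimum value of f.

Using Lagrange multipliers on f = 2x^2 + 2y^2 + z^2 with constraint x + y + z = 5:
Conditions: 2*2*x = lambda, 2*2*y = lambda, 2*1*z = lambda
So x = lambda/4, y = lambda/4, z = lambda/2
Substituting into constraint: lambda * (1) = 5
lambda = 5
x = 5/4, y = 5/4, z = 5/2
Minimum value = 25/2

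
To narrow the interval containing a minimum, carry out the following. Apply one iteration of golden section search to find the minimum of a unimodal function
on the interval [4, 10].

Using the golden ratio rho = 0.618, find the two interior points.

Golden section search on [4, 10].
Golden ratio rho = 0.618 (approx).
Interior points:
  x_1 = 4 + (1-0.618)*6 = 6.2920
  x_2 = 4 + 0.618*6 = 7.7080
Compare f(x_1) and f(x_2) to determine which subinterval to keep.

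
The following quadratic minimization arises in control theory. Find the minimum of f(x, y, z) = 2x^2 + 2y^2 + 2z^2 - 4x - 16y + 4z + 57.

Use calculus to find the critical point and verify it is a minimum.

f(x,y,z) = 2x^2 + 2y^2 + 2z^2 - 4x - 16y + 4z + 57
df/dx = 4x + (-4) = 0 => x = 1
df/dy = 4y + (-16) = 0 => y = 4
df/dz = 4z + (4) = 0 => z = -1
f(1,4,-1) = 2*(1)^2 + 2*(4)^2 + 2*(-1)^2 + -4*(1) + -16*(4) + 4*(-1) + 57 = 21
Hessian is diagonal with entries 4, 4, 4 > 0, confirmed minimum.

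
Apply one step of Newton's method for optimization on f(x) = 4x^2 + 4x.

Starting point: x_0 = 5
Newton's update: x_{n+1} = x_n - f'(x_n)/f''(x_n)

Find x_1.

f(x) = 4x^2 + 4x
f'(x) = 8x + (4), f''(x) = 8
Newton step: x_1 = x_0 - f'(x_0)/f''(x_0)
f'(5) = 44
x_1 = 5 - 44/8 = -1/2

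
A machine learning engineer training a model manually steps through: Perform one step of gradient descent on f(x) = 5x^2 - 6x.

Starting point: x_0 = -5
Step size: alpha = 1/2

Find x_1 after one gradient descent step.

f(x) = 5x^2 - 6x
f'(x) = 10x - 6
f'(-5) = 10*-5 + (-6) = -56
x_1 = x_0 - alpha * f'(x_0) = -5 - 1/2 * -56 = 23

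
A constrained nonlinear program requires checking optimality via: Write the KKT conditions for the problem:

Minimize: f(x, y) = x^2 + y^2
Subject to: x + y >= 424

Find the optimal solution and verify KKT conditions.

KKT conditions for min x^2 + y^2 s.t. x + y >= 424:
Stationarity: 2x = mu, 2y = mu
So x = y = mu/2.
Complementary slackness: mu*(x + y - 424) = 0
Primal feasibility: x + y >= 424; dual feasibility: mu >= 0
If mu = 0 then x = y = 0, but 0 + 0 < 424 is infeasible, so the constraint is active.
Constraint active: x + y = 2*(mu/2) = 424 => mu = 424
x = y = 212, f = 89888
Verify: stationarity 2*212 = 424 = mu; primal 212 + 212 = 424 >= 424; dual mu = 424 >= 0; complementary slackness 424*(424 - 424) = 0. All KKT conditions hold.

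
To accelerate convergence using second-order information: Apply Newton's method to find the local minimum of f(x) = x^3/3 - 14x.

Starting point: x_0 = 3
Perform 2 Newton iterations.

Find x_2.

f(x) = x^3/3 - 14x
f'(x) = x^2 - 14, f''(x) = 2x
Newton update: x_{n+1} = x_n - (x_n^2 - 14)/(2*x_n)
Step 1: x_0 = 3, f'=-5, f''=6, x_1 = 23/6
Step 2: x_1 = 23/6, f'=25/36, f''=23/3, x_2 = 1033/276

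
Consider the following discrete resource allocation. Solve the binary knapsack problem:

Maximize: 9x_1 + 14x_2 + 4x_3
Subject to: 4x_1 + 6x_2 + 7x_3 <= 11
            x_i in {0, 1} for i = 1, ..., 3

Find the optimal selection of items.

Items: item 1 (v=9, w=4), item 2 (v=14, w=6), item 3 (v=4, w=7)
Capacity: 11
Checking all 8 subsets (w = total weight, v = total value):
  {}: w = 0, v = 0
  {1}: w = 4, v = 9
  {2}: w = 6, v = 14
  {3}: w = 7, v = 4
  {1, 2}: w = 10, v = 23
  {1, 3}: w = 11, v = 13
  {2, 3}: w = 13 > 11, infeasible
  {1, 2, 3}: w = 17 > 11, infeasible
Best feasible subset: items [1, 2]
Total weight: 10 <= 11, total value: 23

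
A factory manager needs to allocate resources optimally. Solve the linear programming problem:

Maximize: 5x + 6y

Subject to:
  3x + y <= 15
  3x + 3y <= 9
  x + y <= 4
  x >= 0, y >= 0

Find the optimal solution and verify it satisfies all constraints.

Feasible vertices: (0, 0), (0, 3), (3, 0)
Objective 5x + 6y at each vertex:
  (0, 0): 0
  (0, 3): 18
  (3, 0): 15
Maximum is 18 at (0, 3).
Verify constraints at (x, y) = (0, 3):
  3*0 + 1*3 = 3 <= 15
  3*0 + 3*3 = 9 <= 9 (active)
  1*0 + 1*3 = 3 <= 4
  x = 0 >= 0, y = 3 >= 0. All constraints satisfied.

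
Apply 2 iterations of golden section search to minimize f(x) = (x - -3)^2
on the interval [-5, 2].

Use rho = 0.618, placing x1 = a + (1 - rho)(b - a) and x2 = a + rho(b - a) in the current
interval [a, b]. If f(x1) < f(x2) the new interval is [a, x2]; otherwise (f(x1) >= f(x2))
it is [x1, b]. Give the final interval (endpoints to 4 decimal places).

Golden section search for min of f(x) = (x - -3)^2 on [-5, 2].
Each step: x1 = a + (1 - rho)(b - a), x2 = a + rho(b - a); if f(x1) < f(x2) keep [a, x2], otherwise keep [x1, b].
Step 1: [-5.0000, 2.0000], x1=-2.3260 (f=0.4543), x2=-0.6740 (f=5.4103); f(x1) < f(x2) => keep [-5.0000, -0.6740]
Step 2: [-5.0000, -0.6740], x1=-3.3475 (f=0.1207), x2=-2.3265 (f=0.4536); f(x1) < f(x2) => keep [-5.0000, -2.3265]
Final interval: [-5.0000, -2.3265]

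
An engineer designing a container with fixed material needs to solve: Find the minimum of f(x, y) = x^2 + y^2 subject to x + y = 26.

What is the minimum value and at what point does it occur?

Substitute y = 26 - x into f(x,y) = x^2 + y^2:
g(x) = x^2 + (26 - x)^2 = 2x^2 - 52x + 676
g'(x) = 4x - 52 = 0  =>  x = 13
y = 26 - 13 = 13
Minimum value = 13^2 + 13^2 = 338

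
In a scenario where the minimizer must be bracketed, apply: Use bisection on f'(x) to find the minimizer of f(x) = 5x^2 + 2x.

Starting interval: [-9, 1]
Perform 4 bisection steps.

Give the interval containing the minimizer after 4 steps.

Finding critical point of f(x) = 5x^2 + 2x using bisection on f'(x) = 10x + 2.
f'(x) = 0 when x = -1/5.
Starting interval: [-9, 1]
Step 1: mid = -4, f'(mid) = -38, new interval = [-4, 1]
Step 2: mid = -3/2, f'(mid) = -13, new interval = [-3/2, 1]
Step 3: mid = -1/4, f'(mid) = -1/2, new interval = [-1/4, 1]
Step 4: mid = 3/8, f'(mid) = 23/4, new interval = [-1/4, 3/8]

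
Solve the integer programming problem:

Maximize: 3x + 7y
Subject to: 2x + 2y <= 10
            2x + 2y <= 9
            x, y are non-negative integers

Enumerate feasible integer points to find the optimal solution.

Constraint 1: 2x + 2y <= 10
Constraint 2: 2x + 2y <= 9
Feasible x range (need y >= 0): 0 <= x <= min(10/2, 9/2) => x in {0, ..., 4}.
Enumerate feasible integer points row by row (the coefficient of y is 7 > 0, so for each x the largest feasible y gives the best value):
  x = 0: y <= min((10 - 2*0)/2, (9 - 2*0)/2) => y in {0, ..., 4}; best 3*0 + 7*4 = 28
  x = 1: y <= min((10 - 2*1)/2, (9 - 2*1)/2) => y in {0, ..., 3}; best 3*1 + 7*3 = 24
  x = 2: y <= min((10 - 2*2)/2, (9 - 2*2)/2) => y in {0, ..., 2}; best 3*2 + 7*2 = 20
  x = 3: y <= min((10 - 2*3)/2, (9 - 2*3)/2) => y in {0, ..., 1}; best 3*3 + 7*1 = 16
  x = 4: y <= min((10 - 2*4)/2, (9 - 2*4)/2) => y in {0}; best 3*4 + 7*0 = 12
The maximum 3x + 7y = 28 is achieved at x = 0, y = 4.
Check: 2*0 + 2*4 = 8 <= 10 and 2*0 + 2*4 = 8 <= 9.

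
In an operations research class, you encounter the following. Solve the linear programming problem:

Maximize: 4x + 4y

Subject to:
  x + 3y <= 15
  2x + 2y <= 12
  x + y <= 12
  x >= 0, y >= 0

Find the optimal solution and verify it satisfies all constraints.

Feasible vertices: (0, 0), (0, 5), (3/2, 9/2), (6, 0)
Objective 4x + 4y at each vertex:
  (0, 0): 0
  (0, 5): 20
  (3/2, 9/2): 24
  (6, 0): 24
Maximum is 24 at (3/2, 9/2).
Verify constraints at (x, y) = (3/2, 9/2):
  1*(3/2) + 3*(9/2) = 15 <= 15 (active)
  2*(3/2) + 2*(9/2) = 12 <= 12 (active)
  1*(3/2) + 1*(9/2) = 6 <= 12
  x = 3/2 >= 0, y = 9/2 >= 0. All constraints satisfied.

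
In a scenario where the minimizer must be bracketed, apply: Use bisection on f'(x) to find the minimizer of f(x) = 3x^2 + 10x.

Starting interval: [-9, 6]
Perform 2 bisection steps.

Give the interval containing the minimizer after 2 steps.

Finding critical point of f(x) = 3x^2 + 10x using bisection on f'(x) = 6x + 10.
f'(x) = 0 when x = -5/3.
Starting interval: [-9, 6]
Step 1: mid = -3/2, f'(mid) = 1, new interval = [-9, -3/2]
Step 2: mid = -21/4, f'(mid) = -43/2, new interval = [-21/4, -3/2]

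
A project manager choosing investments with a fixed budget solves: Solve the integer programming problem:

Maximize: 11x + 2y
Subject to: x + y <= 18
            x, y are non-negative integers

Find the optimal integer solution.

Objective: 11x + 2y, constraint: x + y <= 18
Coefficient of x is 11 >= coefficient of y is 2, so allocate the entire budget to x.
Optimal: x = 18, y = 0, value = 198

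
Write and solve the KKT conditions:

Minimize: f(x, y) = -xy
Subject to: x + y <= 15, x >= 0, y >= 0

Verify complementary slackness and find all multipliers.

Problem: min -xy s.t. x + y <= 15 (multiplier lambda), x >= 0 (mu_x), y >= 0 (mu_y)
KKT stationarity: -y + lambda - mu_x = 0, -x + lambda - mu_y = 0, with lambda, mu_x, mu_y >= 0
Complementary slackness: lambda*(x + y - 15) = 0, mu_x*x = 0, mu_y*y = 0
If lambda = 0: y = -mu_x <= 0 and x = -mu_y <= 0 force x = y = 0 with f = 0; but x = y = 15/2 is feasible with f = -225/4 < 0, so this is not the minimum. Hence lambda > 0 and x + y = 15.
Try x > 0, y > 0 (so mu_x = mu_y = 0): y = lambda, x = lambda => x = y = lambda
x + y = 15 => 2*lambda = 15 => lambda = 15/2
x* = y* = 15/2 > 0, consistent with mu_x = mu_y = 0.
(Any feasible point with x = 0 or y = 0 has f = 0 > -225/4, so the minimum is not on those boundaries.)
min(-xy) = -225/4 (i.e. max xy = 225/4)
Multipliers: lambda = 15/2, mu_x = 0, mu_y = 0
Complementary slackness: lambda*(x + y - 15) = 15/2*(15/2 + 15/2 - 15) = 0, mu_x*x = 0*15/2 = 0, mu_y*y = 0*15/2 = 0. Satisfied.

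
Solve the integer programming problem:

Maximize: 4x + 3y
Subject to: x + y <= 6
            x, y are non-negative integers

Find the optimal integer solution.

Objective: 4x + 3y, constraint: x + y <= 6
Coefficient of x is 4 >= coefficient of y is 3, so allocate the entire budget to x.
Optimal: x = 6, y = 0, value = 24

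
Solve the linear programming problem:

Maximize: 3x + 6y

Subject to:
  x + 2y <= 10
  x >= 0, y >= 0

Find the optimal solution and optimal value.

The feasible region has vertices at [(0, 0), (10, 0), (0, 5)].
Checking objective 3x + 6y at each vertex:
  (0, 0): 3*0 + 6*0 = 0
  (10, 0): 3*10 + 6*0 = 30
  (0, 5): 3*0 + 6*5 = 30
Maximum is 30 at (10, 0).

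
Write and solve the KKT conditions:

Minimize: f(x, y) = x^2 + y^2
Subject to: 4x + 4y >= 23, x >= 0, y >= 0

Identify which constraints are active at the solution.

KKT conditions for min x^2 + y^2 s.t. 4x + 4y >= 23, x >= 0, y >= 0:
Stationarity: 2x = mu*4 + mu_x, 2y = mu*4 + mu_y, with mu, mu_x, mu_y >= 0
Complementary slackness: mu*(4x + 4y - 23) = 0, mu_x*x = 0, mu_y*y = 0
(0, 0) is infeasible (4*0 + 4*0 < 23), so if mu = 0 stationarity would force x = mu_x/2 >= 0, y = mu_y/2 >= 0 with mu_x*x = mu_y*y = 0, i.e. x = y = 0: contradiction. Hence mu > 0 and 4x + 4y = 23 is active.
Try x > 0, y > 0 (so mu_x = mu_y = 0): x = 4*mu/2, y = 4*mu/2
Substitute: 4*(4*mu/2) + 4*(4*mu/2) = 23
  mu*32/2 = 23 => mu = 23/16
x* = 23/8 > 0, y* = 23/8 > 0, consistent with mu_x = mu_y = 0.
f is convex and the constraints are linear, so this KKT point is the global minimum.
f* = 529/32
Active constraints: 4x + 4y >= 23 (holds with equality, mu = 23/16 > 0); x >= 0 and y >= 0 are inactive (mu_x = mu_y = 0).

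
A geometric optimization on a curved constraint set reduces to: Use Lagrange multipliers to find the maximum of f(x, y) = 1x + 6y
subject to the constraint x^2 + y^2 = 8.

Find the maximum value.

Set up Lagrange conditions: grad f = lambda * grad g
  1 = 2*lambda*x
  6 = 2*lambda*y
From these: x/y = 1/6, so x = 1t, y = 6t for some t.
Substitute into constraint: (1t)^2 + (6t)^2 = 8
  t^2 * 37 = 8
  t = sqrt(8/37)
Maximum = 1*x + 6*y = (1^2 + 6^2)*t = 37 * sqrt(8/37) = sqrt(296)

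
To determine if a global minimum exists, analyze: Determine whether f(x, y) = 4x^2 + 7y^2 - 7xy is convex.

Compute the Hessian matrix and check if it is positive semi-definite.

f(x,y) = 4x^2 + 7y^2 - 7xy
Hessian H = [[8, -7], [-7, 14]]
trace(H) = 22, det(H) = 63
Eigenvalues: (22 +/- sqrt(232)) / 2 = 18.62, 3.384
Since both eigenvalues > 0, f is convex.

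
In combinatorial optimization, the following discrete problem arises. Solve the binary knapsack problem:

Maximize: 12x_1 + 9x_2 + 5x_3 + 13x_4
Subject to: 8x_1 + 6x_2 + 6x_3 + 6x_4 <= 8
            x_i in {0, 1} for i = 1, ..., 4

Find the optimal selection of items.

Items: item 1 (v=12, w=8), item 2 (v=9, w=6), item 3 (v=5, w=6), item 4 (v=13, w=6)
Capacity: 8
Checking all 16 subsets (w = total weight, v = total value):
  {}: w = 0, v = 0
  {1}: w = 8, v = 12
  {2}: w = 6, v = 9
  {3}: w = 6, v = 5
  {4}: w = 6, v = 13
  {1, 2}: w = 14 > 8, infeasible
  {1, 3}: w = 14 > 8, infeasible
  {1, 4}: w = 14 > 8, infeasible
  {2, 3}: w = 12 > 8, infeasible
  {2, 4}: w = 12 > 8, infeasible
  {3, 4}: w = 12 > 8, infeasible
  {1, 2, 3}: w = 20 > 8, infeasible
  {1, 2, 4}: w = 20 > 8, infeasible
  {1, 3, 4}: w = 20 > 8, infeasible
  {2, 3, 4}: w = 18 > 8, infeasible
  {1, 2, 3, 4}: w = 26 > 8, infeasible
Best feasible subset: items [4]
Total weight: 6 <= 8, total value: 13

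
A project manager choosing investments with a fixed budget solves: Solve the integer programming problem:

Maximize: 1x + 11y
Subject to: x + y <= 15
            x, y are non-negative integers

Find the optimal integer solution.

Objective: 1x + 11y, constraint: x + y <= 15
Coefficient of y is 11 > coefficient of x is 1, so allocate the entire budget to y.
Optimal: x = 0, y = 15, value = 165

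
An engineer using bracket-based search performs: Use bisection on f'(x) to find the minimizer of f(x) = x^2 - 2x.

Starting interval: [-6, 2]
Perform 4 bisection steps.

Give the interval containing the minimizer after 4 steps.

Finding critical point of f(x) = x^2 - 2x using bisection on f'(x) = 2x + -2.
f'(x) = 0 when x = 1.
Starting interval: [-6, 2]
Step 1: mid = -2, f'(mid) = -6, new interval = [-2, 2]
Step 2: mid = 0, f'(mid) = -2, new interval = [0, 2]
Step 3: mid = 1, f'(mid) = 0, new interval = [1, 1]
Step 4: mid = 1, f'(mid) = 0, new interval = [1, 1]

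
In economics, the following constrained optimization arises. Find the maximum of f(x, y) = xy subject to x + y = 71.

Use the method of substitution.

Substitute y = 71 - x into f(x,y) = xy:
g(x) = x(71 - x) = 71x - x^2
g'(x) = 71 - 2x = 0  =>  x = 71/2
y = 71 - 71/2 = 71/2
Maximum value = (71/2) * (71/2) = 5041/4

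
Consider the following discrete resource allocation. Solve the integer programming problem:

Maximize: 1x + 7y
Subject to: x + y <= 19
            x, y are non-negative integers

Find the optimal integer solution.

Objective: 1x + 7y, constraint: x + y <= 19
Coefficient of y is 7 > coefficient of x is 1, so allocate the entire budget to y.
Optimal: x = 0, y = 19, value = 133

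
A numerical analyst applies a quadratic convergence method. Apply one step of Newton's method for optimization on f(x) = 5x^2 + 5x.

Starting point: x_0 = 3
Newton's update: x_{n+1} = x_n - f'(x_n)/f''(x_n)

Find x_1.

f(x) = 5x^2 + 5x
f'(x) = 10x + (5), f''(x) = 10
Newton step: x_1 = x_0 - f'(x_0)/f''(x_0)
f'(3) = 35
x_1 = 3 - 35/10 = -1/2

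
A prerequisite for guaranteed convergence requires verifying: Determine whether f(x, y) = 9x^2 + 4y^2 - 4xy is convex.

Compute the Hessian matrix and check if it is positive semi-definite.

f(x,y) = 9x^2 + 4y^2 - 4xy
Hessian H = [[18, -4], [-4, 8]]
trace(H) = 26, det(H) = 128
Eigenvalues: (26 +/- sqrt(164)) / 2 = 19.4, 6.597
Since both eigenvalues > 0, f is convex.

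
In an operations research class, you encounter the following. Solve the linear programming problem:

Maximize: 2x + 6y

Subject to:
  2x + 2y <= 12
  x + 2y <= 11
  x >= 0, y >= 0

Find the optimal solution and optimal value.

Feasible vertices: (0, 0), (0, 11/2), (1, 5), (6, 0)
Objective 2x + 6y at each:
  (0, 0): 0
  (0, 11/2): 33
  (1, 5): 32
  (6, 0): 12
Maximum is 33 at (0, 11/2).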